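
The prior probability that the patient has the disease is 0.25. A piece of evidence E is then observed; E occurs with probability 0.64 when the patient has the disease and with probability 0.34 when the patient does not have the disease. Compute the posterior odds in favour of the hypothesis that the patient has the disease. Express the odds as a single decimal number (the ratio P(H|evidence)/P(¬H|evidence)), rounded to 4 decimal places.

Posterior odds ≈ 0.6275

Prior odds = 0.25/(1−0.25) = 0.33333. In log-odds, ln(0.33333) = -1.0986.
Add log likelihood ratio: ln(1.8824) = 0.63252.
Posterior log-odds = -0.46609, so posterior odds = exp(-0.46609) = 0.62745.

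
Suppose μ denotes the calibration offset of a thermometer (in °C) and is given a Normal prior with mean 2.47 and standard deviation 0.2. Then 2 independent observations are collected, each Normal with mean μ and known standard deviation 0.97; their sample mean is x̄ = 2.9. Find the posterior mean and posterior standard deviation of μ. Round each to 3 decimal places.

Posterior mean ≈ 2.504; posterior SD ≈ 0.192

Prior precision 1/τ₀² = 1/0.2² = 25.0000; data precision n/σ² = 2/0.97² = 2.12562.
Posterior precision = 25.0000 + 2.12562 = 27.1256, giving posterior SD = 1/√27.1256 = 0.192.
Posterior mean = (25.0000·2.47 + 2.12562·2.9) / 27.1256 = 2.504.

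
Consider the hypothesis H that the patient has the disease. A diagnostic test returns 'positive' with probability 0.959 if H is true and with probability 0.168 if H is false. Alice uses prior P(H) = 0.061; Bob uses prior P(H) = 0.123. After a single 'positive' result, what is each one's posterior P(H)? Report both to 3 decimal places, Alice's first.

Alice: 0.271; Bob: 0.445

P('+'|H) = 0.959, P('+'|¬H) = 0.168.
Alice: numerator 0.959·0.061 = 0.058499; evidence = 0.058499+0.168·0.939 = 0.21625; posterior = 0.271.
Bob: numerator 0.959·0.123 = 0.11796; evidence = 0.11796+0.168·0.877 = 0.26529; posterior = 0.445.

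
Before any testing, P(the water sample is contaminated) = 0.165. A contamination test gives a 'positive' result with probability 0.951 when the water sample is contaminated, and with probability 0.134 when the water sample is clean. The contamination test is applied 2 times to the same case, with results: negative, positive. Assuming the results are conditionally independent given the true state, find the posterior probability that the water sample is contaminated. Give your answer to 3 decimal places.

Let H be the event that the water sample is contaminated; start with P(H) = 0.165. P('positive'|H) = 0.951, P('positive'|¬H) = 0.134.
Update on result 1 ('negative'): P(H) ← 0.049·0.1650 / (0.049·0.1650 + 0.866·0.8350) = 0.0080850/0.73119 = 0.0111.
Update on result 2 ('positive'): P(H) ← 0.951·0.0111 / (0.951·0.0111 + 0.134·0.9889) = 0.010515/0.14303 = 0.0735.

Posterior P(H) ≈ 0.074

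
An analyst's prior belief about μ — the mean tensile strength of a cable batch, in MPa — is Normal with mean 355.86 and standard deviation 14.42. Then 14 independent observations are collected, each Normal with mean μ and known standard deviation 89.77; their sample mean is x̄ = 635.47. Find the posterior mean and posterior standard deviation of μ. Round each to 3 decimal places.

Posterior mean ≈ 430.062; posterior SD ≈ 12.359

With known σ, the Normal prior is conjugate. Weight on the data is w = (n/σ²)/(n/σ² + 1/τ₀²) = 0.00173726/(0.00173726+0.00480916) = 0.26538.
Posterior mean = w·x̄ + (1−w)·μ₀ = 0.26538·635.47 + 0.73462·355.86 = 430.062. Posterior variance = 1/(0.00173726+0.00480916) = 152.755, so SD = 12.359.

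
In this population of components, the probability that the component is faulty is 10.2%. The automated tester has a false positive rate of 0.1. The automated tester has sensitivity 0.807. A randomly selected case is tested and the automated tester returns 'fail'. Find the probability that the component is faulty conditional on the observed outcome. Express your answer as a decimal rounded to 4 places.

P(H | E) ≈ 0.4783

Write H for 'the component is faulty'. Prior odds H:¬H = 0.102/0.898 = 0.11359. For the 'fail' outcome, the likelihood ratio is 0.807/0.1 = 8.0700.
Posterior odds = 0.11359 × 8.0700 = 0.91664, so P(H|E) = 0.91664/(1+0.91664) = 0.4783.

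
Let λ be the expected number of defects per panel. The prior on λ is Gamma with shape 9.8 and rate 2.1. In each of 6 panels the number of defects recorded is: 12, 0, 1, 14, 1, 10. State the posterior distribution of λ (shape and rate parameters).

Posterior: Gamma(shape=47.8, rate=8.1)

Total count ∑xᵢ = 38 over n = 6 panels.
Gamma is conjugate to the Poisson likelihood: posterior is Gamma(shape = 9.8+38 = 47.8, rate = 2.1+6 = 8.1).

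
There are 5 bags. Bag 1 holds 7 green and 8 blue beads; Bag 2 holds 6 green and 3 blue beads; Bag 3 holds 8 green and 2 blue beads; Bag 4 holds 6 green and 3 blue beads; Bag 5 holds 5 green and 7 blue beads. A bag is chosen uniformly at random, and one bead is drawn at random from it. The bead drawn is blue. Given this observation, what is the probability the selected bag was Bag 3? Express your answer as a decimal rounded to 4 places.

Tabulate prior·likelihood by source: [1] prior 0.2, lik 0.5333, product 0.1067; [2] prior 0.2, lik 0.3333, product 0.06667; [3] prior 0.2, lik 0.2, product 0.04000; [4] prior 0.2, lik 0.3333, product 0.06667; [5] prior 0.2, lik 0.5833, product 0.1167.
Normalizing constant = 0.39667; the posterior for Bag 3 is its product over the sum, 0.04000/0.39667 = 0.1008.

Posterior probability ≈ 0.1008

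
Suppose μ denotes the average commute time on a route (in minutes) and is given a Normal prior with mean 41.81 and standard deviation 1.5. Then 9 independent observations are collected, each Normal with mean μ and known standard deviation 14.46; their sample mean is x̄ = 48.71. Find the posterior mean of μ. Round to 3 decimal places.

Posterior mean ≈ 42.419

Prior precision 1/τ₀² = 1/1.5² = 0.444444; data precision n/σ² = 9/14.46² = 0.0430433.
Posterior precision = 0.444444 + 0.0430433 = 0.487488.
Posterior mean = (0.444444·41.81 + 0.0430433·48.71) / 0.487488 = 42.419.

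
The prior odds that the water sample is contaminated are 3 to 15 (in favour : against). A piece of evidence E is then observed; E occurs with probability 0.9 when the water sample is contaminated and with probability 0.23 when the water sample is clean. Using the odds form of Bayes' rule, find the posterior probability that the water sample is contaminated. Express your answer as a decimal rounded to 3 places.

Posterior probability ≈ 0.439

Prior odds = 3/15 = 0.20000. In log-odds, ln(0.20000) = -1.6094.
Add log likelihood ratio: ln(3.9130) = 1.3643.
Posterior log-odds = -0.24512, so posterior odds = exp(-0.24512) = 0.78261. Converting, P(H|E) = 0.78261/1.7826 = 0.439.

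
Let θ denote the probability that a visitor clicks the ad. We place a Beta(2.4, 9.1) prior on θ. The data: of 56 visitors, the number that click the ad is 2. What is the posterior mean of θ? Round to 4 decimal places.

The binomial likelihood is conjugate to the Beta prior: with 2 successes and 54 failures, the posterior is Beta(2.4+2, 9.1+54) = Beta(4.4, 63.1).
E[θ | data] = 4.4/(4.4+63.1) = 0.0652.

Posterior mean ≈ 0.0652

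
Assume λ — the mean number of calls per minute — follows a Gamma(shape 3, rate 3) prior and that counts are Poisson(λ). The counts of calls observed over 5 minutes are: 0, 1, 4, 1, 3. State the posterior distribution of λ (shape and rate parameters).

Posterior: Gamma(shape=12, rate=8)

The Poisson likelihood adds the total count to the shape and the number of exposure periods to the rate. Here ∑xᵢ = 9 and n = 5, so shape 3→12 and rate 3→8.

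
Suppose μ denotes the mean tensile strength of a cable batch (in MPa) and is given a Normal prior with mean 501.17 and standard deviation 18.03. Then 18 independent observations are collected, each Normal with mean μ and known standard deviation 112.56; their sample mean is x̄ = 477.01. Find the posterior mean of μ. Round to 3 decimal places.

Posterior mean ≈ 493.537

Prior precision 1/τ₀² = 1/18.03² = 0.00307616; data precision n/σ² = 18/112.56² = 0.00142071.
Posterior precision = 0.00307616 + 0.00142071 = 0.00449686.
Posterior mean = (0.00307616·501.17 + 0.00142071·477.01) / 0.00449686 = 493.537.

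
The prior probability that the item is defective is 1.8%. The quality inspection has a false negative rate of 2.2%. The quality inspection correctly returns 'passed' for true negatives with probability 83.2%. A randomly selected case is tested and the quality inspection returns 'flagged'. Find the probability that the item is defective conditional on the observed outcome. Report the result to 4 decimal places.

P(H | E) ≈ 0.0964

Let H be the event that the item is defective. P(H) = 0.018, so P(¬H) = 0.982. With E the 'flagged' result, P(E|H) = 0.978 and P(E|¬H) = 0.168.
P(E) = 0.978·0.018 + 0.168·0.982 = 0.017604 + 0.16498 = 0.18258.
By Bayes' theorem, P(H|E) = 0.017604 / 0.18258 = 0.0964.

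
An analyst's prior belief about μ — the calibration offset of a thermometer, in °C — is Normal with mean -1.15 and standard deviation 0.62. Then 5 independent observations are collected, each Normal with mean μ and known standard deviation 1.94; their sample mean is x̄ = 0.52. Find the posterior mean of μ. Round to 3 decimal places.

Posterior mean ≈ -0.585

Prior precision 1/τ₀² = 1/0.62² = 2.60146; data precision n/σ² = 5/1.94² = 1.32852.
Posterior precision = 2.60146 + 1.32852 = 3.92997.
Posterior mean = (2.60146·-1.15 + 1.32852·0.52) / 3.92997 = -0.585.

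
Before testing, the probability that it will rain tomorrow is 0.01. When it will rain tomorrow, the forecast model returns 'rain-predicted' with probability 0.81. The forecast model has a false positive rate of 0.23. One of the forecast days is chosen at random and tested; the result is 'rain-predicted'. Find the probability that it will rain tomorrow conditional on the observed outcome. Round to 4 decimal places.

Write H for 'it will rain tomorrow'. Prior odds H:¬H = 0.01/0.99 = 0.010101. For the 'rain-predicted' outcome, the likelihood ratio is 0.81/0.23 = 3.5217.
Posterior odds = 0.010101 × 3.5217 = 0.035573, so P(H|E) = 0.035573/(1+0.035573) = 0.0344.

P(H | E) ≈ 0.0344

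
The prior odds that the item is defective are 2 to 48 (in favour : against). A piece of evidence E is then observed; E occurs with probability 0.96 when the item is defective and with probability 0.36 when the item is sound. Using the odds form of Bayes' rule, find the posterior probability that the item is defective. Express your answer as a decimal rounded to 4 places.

Prior odds = 2/48 = 0.041667.
Likelihood ratio for E = 0.96/0.36 = 2.6667.
Posterior odds = prior odds × LR = 0.11111.
Posterior probability = odds/(1+odds) = 0.11111/1.1111 = 0.1000.

Posterior probability ≈ 0.1000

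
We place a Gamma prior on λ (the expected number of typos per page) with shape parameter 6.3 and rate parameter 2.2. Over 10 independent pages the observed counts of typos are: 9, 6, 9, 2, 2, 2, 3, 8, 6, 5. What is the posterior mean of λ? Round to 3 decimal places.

Posterior mean ≈ 4.779

Total count ∑xᵢ = 52 over n = 10 pages.
Gamma is conjugate to the Poisson likelihood: posterior is Gamma(shape = 6.3+52 = 58.3, rate = 2.2+10 = 12.2).
Posterior mean = shape/rate = 58.3/12.2 = 4.779.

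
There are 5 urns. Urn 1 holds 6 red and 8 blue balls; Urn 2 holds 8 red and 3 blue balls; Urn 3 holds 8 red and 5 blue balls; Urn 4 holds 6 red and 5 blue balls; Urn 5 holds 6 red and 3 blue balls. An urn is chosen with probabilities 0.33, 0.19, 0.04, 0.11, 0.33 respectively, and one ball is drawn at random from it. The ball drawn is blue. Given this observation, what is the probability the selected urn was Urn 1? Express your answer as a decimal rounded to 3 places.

Posterior probability ≈ 0.454

Tabulate prior·likelihood by source: [1] prior 0.33, lik 0.5714, product 0.1886; [2] prior 0.19, lik 0.2727, product 0.05182; [3] prior 0.04, lik 0.3846, product 0.01538; [4] prior 0.11, lik 0.4545, product 0.05000; [5] prior 0.33, lik 0.3333, product 0.1100.
Normalizing constant = 0.41577; the posterior for Urn 1 is its product over the sum, 0.1886/0.41577 = 0.454.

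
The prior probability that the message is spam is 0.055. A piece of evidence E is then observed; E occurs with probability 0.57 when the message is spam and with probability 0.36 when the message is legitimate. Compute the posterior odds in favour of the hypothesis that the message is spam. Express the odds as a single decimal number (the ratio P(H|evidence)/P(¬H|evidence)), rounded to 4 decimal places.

Posterior odds ≈ 0.0922

Prior odds = 0.055/(1−0.055) = 0.058201. In log-odds, ln(0.058201) = -2.8439.
Add log likelihood ratio: ln(1.5833) = 0.45953.
Posterior log-odds = -2.3843, so posterior odds = exp(-2.3843) = 0.092152.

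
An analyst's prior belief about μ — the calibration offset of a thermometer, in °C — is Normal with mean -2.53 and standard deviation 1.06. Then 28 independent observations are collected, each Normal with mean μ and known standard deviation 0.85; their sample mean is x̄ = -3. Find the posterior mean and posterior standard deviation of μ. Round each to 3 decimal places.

With known σ, the Normal prior is conjugate. Weight on the data is w = (n/σ²)/(n/σ² + 1/τ₀²) = 38.7543/(38.7543+0.889996) = 0.97755.
Posterior mean = w·x̄ + (1−w)·μ₀ = 0.97755·-3 + 0.022450·-2.53 = -2.989. Posterior variance = 1/(38.7543+0.889996) = 0.0252243, so SD = 0.159.

Posterior mean ≈ -2.989; posterior SD ≈ 0.159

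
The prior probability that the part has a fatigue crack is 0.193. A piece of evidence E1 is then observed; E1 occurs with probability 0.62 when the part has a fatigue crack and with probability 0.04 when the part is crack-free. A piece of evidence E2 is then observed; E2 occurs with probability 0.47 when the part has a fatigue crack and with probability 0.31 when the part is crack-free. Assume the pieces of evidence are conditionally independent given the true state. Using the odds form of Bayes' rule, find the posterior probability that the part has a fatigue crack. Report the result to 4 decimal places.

Prior odds = 0.193/(1−0.193) = 0.23916. In log-odds, ln(0.23916) = -1.4306.
Add log likelihood ratios: ln(15.500) + ln(1.5161) = 3.1570.
Posterior log-odds = 1.7264, so posterior odds = exp(1.7264) = 5.6202. Converting, P(H|E) = 5.6202/6.6202 = 0.8489.

Posterior probability ≈ 0.8489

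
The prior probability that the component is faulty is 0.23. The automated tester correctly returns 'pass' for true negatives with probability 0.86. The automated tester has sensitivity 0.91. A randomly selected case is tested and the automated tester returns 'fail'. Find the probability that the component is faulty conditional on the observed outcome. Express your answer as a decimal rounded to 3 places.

P(H | E) ≈ 0.660

Let H be the event that the component is faulty. P(H) = 0.23, so P(¬H) = 0.77. With E the 'fail' result, P(E|H) = 0.91 and P(E|¬H) = 0.14.
P(E) = 0.91·0.23 + 0.14·0.77 = 0.20930 + 0.10780 = 0.31710.
By Bayes' theorem, P(H|E) = 0.20930 / 0.31710 = 0.660.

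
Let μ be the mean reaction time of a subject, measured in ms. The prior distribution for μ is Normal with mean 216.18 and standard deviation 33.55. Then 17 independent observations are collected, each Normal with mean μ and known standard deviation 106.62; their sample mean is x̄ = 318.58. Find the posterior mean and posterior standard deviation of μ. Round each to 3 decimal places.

Posterior mean ≈ 280.418; posterior SD ≈ 20.481

With known σ, the Normal prior is conjugate. Weight on the data is w = (n/σ²)/(n/σ² + 1/τ₀²) = 0.00149545/(0.00149545+0.00088841) = 0.62732.
Posterior mean = w·x̄ + (1−w)·μ₀ = 0.62732·318.58 + 0.37268·216.18 = 280.418. Posterior variance = 1/(0.00149545+0.00088841) = 419.487, so SD = 20.481.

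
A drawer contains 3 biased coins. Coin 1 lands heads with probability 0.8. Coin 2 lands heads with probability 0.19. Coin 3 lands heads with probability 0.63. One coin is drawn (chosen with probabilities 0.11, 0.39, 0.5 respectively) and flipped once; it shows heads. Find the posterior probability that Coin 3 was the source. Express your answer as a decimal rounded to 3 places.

Posterior probability ≈ 0.660

Tabulate prior·likelihood by source: [1] prior 0.11, lik 0.8, product 0.08800; [2] prior 0.39, lik 0.19, product 0.07410; [3] prior 0.5, lik 0.63, product 0.3150.
Normalizing constant = 0.47710; the posterior for Coin 3 is its product over the sum, 0.3150/0.47710 = 0.660.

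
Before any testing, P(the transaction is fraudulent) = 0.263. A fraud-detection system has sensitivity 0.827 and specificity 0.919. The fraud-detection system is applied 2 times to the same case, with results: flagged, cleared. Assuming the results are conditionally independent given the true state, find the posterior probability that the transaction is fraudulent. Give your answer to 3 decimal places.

Posterior P(H) ≈ 0.407

With H the event that the transaction is fraudulent, the joint likelihood of the observed sequence is P(data|H) = 0.827·0.173 = 0.14307 and P(data|¬H) = 0.081·0.919 = 0.074439.
Bayes: P(H|data) = 0.263·0.14307 / (0.263·0.14307 + 0.737·0.074439) = 0.037628/0.092489 = 0.4068.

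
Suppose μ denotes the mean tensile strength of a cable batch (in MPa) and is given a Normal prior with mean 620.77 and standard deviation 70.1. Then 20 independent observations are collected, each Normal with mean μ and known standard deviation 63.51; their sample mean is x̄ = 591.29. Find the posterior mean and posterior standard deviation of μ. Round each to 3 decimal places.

With known σ, the Normal prior is conjugate. Weight on the data is w = (n/σ²)/(n/σ² + 1/τ₀²) = 0.00495845/(0.00495845+0.00020350) = 0.96058.
Posterior mean = w·x̄ + (1−w)·μ₀ = 0.96058·591.29 + 0.039423·620.77 = 592.452. Posterior variance = 1/(0.00495845+0.00020350) = 193.725, so SD = 13.919.

Posterior mean ≈ 592.452; posterior SD ≈ 13.919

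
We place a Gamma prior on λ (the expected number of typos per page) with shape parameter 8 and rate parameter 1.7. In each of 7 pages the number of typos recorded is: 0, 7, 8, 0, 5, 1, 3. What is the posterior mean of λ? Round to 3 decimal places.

Posterior mean ≈ 3.678

The Poisson likelihood adds the total count to the shape and the number of exposure periods to the rate. Here ∑xᵢ = 24 and n = 7, so shape 8→32 and rate 1.7→8.7.
E[λ | data] = 32/8.7 = 3.678.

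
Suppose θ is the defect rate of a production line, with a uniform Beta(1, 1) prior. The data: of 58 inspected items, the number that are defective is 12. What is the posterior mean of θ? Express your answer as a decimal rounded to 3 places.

Observing 12 successes and 46 failures updates Beta(1, 1) by adding the success and failure counts to the two shape parameters: α = 1+12 = 13, β = 1+46 = 47.
Posterior mean = α/(α+β) = 13/60 = 0.217.

Posterior mean ≈ 0.217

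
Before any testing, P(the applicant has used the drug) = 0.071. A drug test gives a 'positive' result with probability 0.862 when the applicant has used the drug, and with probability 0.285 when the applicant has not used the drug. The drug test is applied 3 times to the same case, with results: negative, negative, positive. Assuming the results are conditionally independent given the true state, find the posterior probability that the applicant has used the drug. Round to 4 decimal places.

Let H be the event that the applicant has used the drug; start with P(H) = 0.071. P('positive'|H) = 0.862, P('positive'|¬H) = 0.285.
Update on result 1 ('negative'): P(H) ← 0.138·0.0710 / (0.138·0.0710 + 0.715·0.9290) = 0.0097980/0.67403 = 0.0145.
Update on result 2 ('negative'): P(H) ← 0.138·0.0145 / (0.138·0.0145 + 0.715·0.9855) = 0.0020060/0.70661 = 0.0028.
Update on result 3 ('positive'): P(H) ← 0.862·0.0028 / (0.862·0.0028 + 0.285·0.9972) = 0.0024472/0.28664 = 0.0085.

Posterior P(H) ≈ 0.0085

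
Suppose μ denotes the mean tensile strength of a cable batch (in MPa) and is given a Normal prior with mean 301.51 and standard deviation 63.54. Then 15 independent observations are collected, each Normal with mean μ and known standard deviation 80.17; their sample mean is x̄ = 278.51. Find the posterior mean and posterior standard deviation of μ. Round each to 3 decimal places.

Posterior mean ≈ 280.717; posterior SD ≈ 19.682

Prior precision 1/τ₀² = 1/63.54² = 0.00024769; data precision n/σ² = 15/80.17² = 0.00233382.
Posterior precision = 0.00024769 + 0.00233382 = 0.00258151, giving posterior SD = 1/√0.00258151 = 19.682.
Posterior mean = (0.00024769·301.51 + 0.00233382·278.51) / 0.00258151 = 280.717.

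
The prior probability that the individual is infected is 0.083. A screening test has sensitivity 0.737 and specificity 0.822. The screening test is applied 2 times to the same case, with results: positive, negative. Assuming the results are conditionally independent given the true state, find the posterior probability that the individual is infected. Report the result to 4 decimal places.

Posterior P(H) ≈ 0.1071

With H the event that the individual is infected, the joint likelihood of the observed sequence is P(data|H) = 0.737·0.263 = 0.19383 and P(data|¬H) = 0.178·0.822 = 0.14632.
Bayes: P(H|data) = 0.083·0.19383 / (0.083·0.19383 + 0.917·0.14632) = 0.016088/0.15026 = 0.1071.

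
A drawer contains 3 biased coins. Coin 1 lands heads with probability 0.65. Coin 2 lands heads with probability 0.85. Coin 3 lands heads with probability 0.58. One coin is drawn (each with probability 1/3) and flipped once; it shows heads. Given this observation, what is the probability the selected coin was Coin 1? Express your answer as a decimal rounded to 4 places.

P(heads|C1) = 0.65; P(heads|C2) = 0.85; P(heads|C3) = 0.58.
Prior × likelihood for each source: 0.333333·0.65=0.2167, 0.333333·0.85=0.2833, 0.333333·0.58=0.1933. Summing gives P(heads) = 0.69333.
P(Coin 1 | heads) = 0.2167 / 0.69333 = 0.3125.

Posterior probability ≈ 0.3125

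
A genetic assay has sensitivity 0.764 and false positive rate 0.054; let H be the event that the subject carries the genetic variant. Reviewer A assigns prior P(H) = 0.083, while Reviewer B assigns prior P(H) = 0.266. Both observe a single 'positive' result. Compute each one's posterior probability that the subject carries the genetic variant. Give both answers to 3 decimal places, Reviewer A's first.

The likelihood ratio for a 'positive' result is 0.764/0.054 = 14.148.
Reviewer A: prior odds 0.083/0.917 = 0.090513; posterior odds 1.2806; posterior probability 0.562.
Reviewer B: prior odds 0.266/0.734 = 0.36240; posterior odds 5.1273; posterior probability 0.837.

Reviewer A: 0.562; Reviewer B: 0.837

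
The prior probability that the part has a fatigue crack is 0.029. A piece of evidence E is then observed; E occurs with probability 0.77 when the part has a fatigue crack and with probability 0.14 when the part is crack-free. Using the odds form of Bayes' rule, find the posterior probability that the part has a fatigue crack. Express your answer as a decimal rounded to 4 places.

Posterior probability ≈ 0.1411

Prior odds = 0.029/(1−0.029) = 0.029866. In log-odds, ln(0.029866) = -3.5110.
Add log likelihood ratio: ln(5.5000) = 1.7047.
Posterior log-odds = -1.8063, so posterior odds = exp(-1.8063) = 0.16426. Converting, P(H|E) = 0.16426/1.1643 = 0.1411.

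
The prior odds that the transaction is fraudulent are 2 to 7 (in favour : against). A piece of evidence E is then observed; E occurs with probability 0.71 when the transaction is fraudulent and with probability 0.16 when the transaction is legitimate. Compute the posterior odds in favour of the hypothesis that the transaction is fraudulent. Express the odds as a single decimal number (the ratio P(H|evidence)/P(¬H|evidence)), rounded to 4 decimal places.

Prior odds = 2/7 = 0.28571.
Likelihood ratio for E = 0.71/0.16 = 4.4375.
Posterior odds = prior odds × LR = 1.2679.

Posterior odds ≈ 1.2679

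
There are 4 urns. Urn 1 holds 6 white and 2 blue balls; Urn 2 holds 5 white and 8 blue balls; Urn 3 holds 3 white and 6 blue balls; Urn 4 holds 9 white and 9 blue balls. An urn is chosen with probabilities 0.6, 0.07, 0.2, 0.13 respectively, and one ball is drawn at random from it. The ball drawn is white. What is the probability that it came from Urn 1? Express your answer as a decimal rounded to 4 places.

P(white|Urn 1) = 0.75; P(white|Urn 2) = 0.3846; P(white|Urn 3) = 0.3333; P(white|Urn 4) = 0.5.
Prior × likelihood for each source: 0.6·0.75=0.4500, 0.07·0.3846=0.02692, 0.2·0.3333=0.06667, 0.13·0.5=0.06500. Summing gives P(white) = 0.60859.
P(Urn 1 | white) = 0.4500 / 0.60859 = 0.7394.

Posterior probability ≈ 0.7394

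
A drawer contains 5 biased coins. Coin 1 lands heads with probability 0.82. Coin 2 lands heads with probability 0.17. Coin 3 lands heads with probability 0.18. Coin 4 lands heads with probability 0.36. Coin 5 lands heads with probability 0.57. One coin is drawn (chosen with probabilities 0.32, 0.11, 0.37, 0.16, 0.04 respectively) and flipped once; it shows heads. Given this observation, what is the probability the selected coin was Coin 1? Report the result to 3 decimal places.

Posterior probability ≈ 0.613

P(heads|C1) = 0.82; P(heads|C2) = 0.17; P(heads|C3) = 0.18; P(heads|C4) = 0.36; P(heads|C5) = 0.57.
Prior × likelihood for each source: 0.32·0.82=0.2624, 0.11·0.17=0.01870, 0.37·0.18=0.06660, 0.16·0.36=0.05760, 0.04·0.57=0.02280. Summing gives P(heads) = 0.42810.
P(Coin 1 | heads) = 0.2624 / 0.42810 = 0.613.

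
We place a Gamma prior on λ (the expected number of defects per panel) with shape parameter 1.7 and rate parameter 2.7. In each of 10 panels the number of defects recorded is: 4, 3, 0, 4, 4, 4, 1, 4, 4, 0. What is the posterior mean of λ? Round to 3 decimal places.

Posterior mean ≈ 2.339

Total count ∑xᵢ = 28 over n = 10 panels.
Gamma is conjugate to the Poisson likelihood: posterior is Gamma(shape = 1.7+28 = 29.7, rate = 2.7+10 = 12.7).
Posterior mean = shape/rate = 29.7/12.7 = 2.339.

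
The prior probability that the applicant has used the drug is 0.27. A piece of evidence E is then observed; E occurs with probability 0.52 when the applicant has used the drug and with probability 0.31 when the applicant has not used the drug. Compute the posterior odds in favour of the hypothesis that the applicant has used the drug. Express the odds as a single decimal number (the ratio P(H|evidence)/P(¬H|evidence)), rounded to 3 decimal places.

Posterior odds ≈ 0.620

Prior odds = 0.27/(1−0.27) = 0.36986.
Likelihood ratio for E = 0.52/0.31 = 1.6774.
Posterior odds = prior odds × LR = 0.62042.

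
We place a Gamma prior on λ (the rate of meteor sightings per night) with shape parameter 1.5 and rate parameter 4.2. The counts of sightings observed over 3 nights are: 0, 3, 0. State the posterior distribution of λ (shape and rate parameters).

Posterior: Gamma(shape=4.5, rate=7.2)

Total count ∑xᵢ = 3 over n = 3 nights.
Gamma is conjugate to the Poisson likelihood: posterior is Gamma(shape = 1.5+3 = 4.5, rate = 4.2+3 = 7.2).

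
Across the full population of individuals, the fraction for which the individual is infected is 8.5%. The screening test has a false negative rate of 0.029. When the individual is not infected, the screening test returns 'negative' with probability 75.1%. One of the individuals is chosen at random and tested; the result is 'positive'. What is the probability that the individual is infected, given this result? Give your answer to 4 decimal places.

Write H for 'the individual is infected'. Prior odds H:¬H = 0.085/0.915 = 0.092896. For the 'positive' outcome, the likelihood ratio is 0.971/0.249 = 3.8996.
Posterior odds = 0.092896 × 3.8996 = 0.36226, so P(H|E) = 0.36226/(1+0.36226) = 0.2659.

P(H | E) ≈ 0.2659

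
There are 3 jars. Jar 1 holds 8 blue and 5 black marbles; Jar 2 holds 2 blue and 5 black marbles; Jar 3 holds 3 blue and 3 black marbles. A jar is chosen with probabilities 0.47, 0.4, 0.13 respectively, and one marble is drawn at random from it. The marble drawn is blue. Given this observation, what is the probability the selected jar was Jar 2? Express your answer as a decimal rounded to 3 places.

P(blue|Jar 1) = 0.6154; P(blue|Jar 2) = 0.2857; P(blue|Jar 3) = 0.5.
Prior × likelihood for each source: 0.47·0.6154=0.2892, 0.4·0.2857=0.1143, 0.13·0.5=0.06500. Summing gives P(blue) = 0.46852.
P(Jar 2 | blue) = 0.1143 / 0.46852 = 0.244.

Posterior probability ≈ 0.244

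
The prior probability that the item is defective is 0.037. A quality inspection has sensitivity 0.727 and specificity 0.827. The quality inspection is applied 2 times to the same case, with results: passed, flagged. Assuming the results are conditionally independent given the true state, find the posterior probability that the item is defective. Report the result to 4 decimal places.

Let H be the event that the item is defective; start with P(H) = 0.037. P('flagged'|H) = 0.727, P('flagged'|¬H) = 0.173.
Update on result 1 ('passed'): P(H) ← 0.273·0.0370 / (0.273·0.0370 + 0.827·0.9630) = 0.010101/0.80650 = 0.0125.
Update on result 2 ('flagged'): P(H) ← 0.727·0.0125 / (0.727·0.0125 + 0.173·0.9875) = 0.0091053/0.17994 = 0.0506.

Posterior P(H) ≈ 0.0506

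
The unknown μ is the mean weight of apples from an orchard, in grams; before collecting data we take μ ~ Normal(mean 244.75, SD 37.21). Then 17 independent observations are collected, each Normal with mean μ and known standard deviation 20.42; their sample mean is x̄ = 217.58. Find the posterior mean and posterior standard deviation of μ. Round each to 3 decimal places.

Posterior mean ≈ 218.053; posterior SD ≈ 4.909

Prior precision 1/τ₀² = 1/37.21² = 0.00072224; data precision n/σ² = 17/20.42² = 0.0407697.
Posterior precision = 0.00072224 + 0.0407697 = 0.0414919, giving posterior SD = 1/√0.0414919 = 4.909.
Posterior mean = (0.00072224·244.75 + 0.0407697·217.58) / 0.0414919 = 218.053.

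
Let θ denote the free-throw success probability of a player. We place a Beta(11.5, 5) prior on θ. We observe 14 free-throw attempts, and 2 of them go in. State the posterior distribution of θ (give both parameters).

Posterior: Beta(13.5, 17)

The binomial likelihood is conjugate to the Beta prior: with 2 successes and 12 failures, the posterior is Beta(11.5+2, 5+12) = Beta(13.5, 17).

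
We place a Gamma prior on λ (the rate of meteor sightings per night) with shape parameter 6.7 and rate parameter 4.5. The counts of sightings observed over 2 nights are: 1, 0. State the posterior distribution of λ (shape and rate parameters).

Posterior: Gamma(shape=7.7, rate=6.5)

The Poisson likelihood adds the total count to the shape and the number of exposure periods to the rate. Here ∑xᵢ = 1 and n = 2, so shape 6.7→7.7 and rate 4.5→6.5.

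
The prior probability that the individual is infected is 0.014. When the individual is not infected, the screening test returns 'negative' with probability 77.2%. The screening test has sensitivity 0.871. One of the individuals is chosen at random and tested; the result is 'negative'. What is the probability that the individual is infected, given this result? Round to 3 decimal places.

Write H for 'the individual is infected'. Prior odds H:¬H = 0.014/0.986 = 0.014199. For the 'negative' outcome, the likelihood ratio is 0.129/0.772 = 0.16710.
Posterior odds = 0.014199 × 0.16710 = 0.0023726, so P(H|E) = 0.0023726/(1+0.0023726) = 0.002.

P(H | E) ≈ 0.002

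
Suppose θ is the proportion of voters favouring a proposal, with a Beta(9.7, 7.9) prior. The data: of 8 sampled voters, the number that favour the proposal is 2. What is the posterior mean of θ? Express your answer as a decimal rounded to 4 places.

Posterior mean ≈ 0.4570

Observing 2 successes and 6 failures updates Beta(9.7, 7.9) by adding the success and failure counts to the two shape parameters: α = 9.7+2 = 11.7, β = 7.9+6 = 13.9.
Posterior mean = α/(α+β) = 11.7/25.6 = 0.4570.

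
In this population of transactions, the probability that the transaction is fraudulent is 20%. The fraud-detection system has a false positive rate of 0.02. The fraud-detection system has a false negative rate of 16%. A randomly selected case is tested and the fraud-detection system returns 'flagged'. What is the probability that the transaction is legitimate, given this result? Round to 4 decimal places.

Write H for 'the transaction is fraudulent'. Prior odds H:¬H = 0.2/0.8 = 0.25000. For the 'flagged' outcome, the likelihood ratio is 0.84/0.02 = 42.000.
Posterior odds = 0.25000 × 42.000 = 10.500, so P(H|E) = 10.500/(1+10.500) = 0.9130. Then P(¬H|E) = 1 − 0.9130 = 0.0870.

P(¬H | E) ≈ 0.0870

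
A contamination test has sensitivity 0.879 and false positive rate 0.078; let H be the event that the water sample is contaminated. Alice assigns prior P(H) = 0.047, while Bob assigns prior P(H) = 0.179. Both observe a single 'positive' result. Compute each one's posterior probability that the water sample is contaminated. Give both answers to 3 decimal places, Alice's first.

The likelihood ratio for a 'positive' result is 0.879/0.078 = 11.269.
Alice: prior odds 0.047/0.953 = 0.049318; posterior odds 0.55578; posterior probability 0.357.
Bob: prior odds 0.179/0.821 = 0.21803; posterior odds 2.4570; posterior probability 0.711.

Alice: 0.357; Bob: 0.711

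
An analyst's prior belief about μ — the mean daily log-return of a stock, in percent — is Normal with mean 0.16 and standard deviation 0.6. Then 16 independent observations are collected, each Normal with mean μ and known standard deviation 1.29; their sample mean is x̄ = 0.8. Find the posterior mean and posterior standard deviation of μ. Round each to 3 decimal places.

Posterior mean ≈ 0.657; posterior SD ≈ 0.284

With known σ, the Normal prior is conjugate. Weight on the data is w = (n/σ²)/(n/σ² + 1/τ₀²) = 9.61481/(9.61481+2.77778) = 0.77585.
Posterior mean = w·x̄ + (1−w)·μ₀ = 0.77585·0.8 + 0.22415·0.16 = 0.657. Posterior variance = 1/(9.61481+2.77778) = 0.0806934, so SD = 0.284.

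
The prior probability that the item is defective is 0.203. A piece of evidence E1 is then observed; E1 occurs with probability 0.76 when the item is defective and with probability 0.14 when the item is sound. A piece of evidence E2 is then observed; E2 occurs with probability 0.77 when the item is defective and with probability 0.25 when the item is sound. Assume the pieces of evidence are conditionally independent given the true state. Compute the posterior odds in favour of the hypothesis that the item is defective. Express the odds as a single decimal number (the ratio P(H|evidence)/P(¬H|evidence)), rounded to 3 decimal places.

Prior odds = 0.203/(1−0.203) = 0.25471.
Likelihood ratio for E1 = 0.76/0.14 = 5.4286.
Likelihood ratio for E2 = 0.77/0.25 = 3.0800.
Posterior odds = prior odds × LR₁ × LR₂ = 4.2587.

Posterior odds ≈ 4.259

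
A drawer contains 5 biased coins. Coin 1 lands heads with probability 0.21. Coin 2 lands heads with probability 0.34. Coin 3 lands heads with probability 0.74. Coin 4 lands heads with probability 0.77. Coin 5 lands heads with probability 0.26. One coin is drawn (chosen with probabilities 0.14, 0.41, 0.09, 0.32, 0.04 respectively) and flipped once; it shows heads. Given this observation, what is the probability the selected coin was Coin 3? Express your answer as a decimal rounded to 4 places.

Posterior probability ≈ 0.1353

P(heads|C1) = 0.21; P(heads|C2) = 0.34; P(heads|C3) = 0.74; P(heads|C4) = 0.77; P(heads|C5) = 0.26.
Prior × likelihood for each source: 0.14·0.21=0.02940, 0.41·0.34=0.1394, 0.09·0.74=0.06660, 0.32·0.77=0.2464, 0.04·0.26=0.01040. Summing gives P(heads) = 0.49220.
P(Coin 3 | heads) = 0.06660 / 0.49220 = 0.1353.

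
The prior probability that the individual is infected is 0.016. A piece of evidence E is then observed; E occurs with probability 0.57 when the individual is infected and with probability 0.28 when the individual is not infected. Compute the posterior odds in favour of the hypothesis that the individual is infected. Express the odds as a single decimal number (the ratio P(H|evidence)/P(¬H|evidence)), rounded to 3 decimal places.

Prior odds = 0.016/(1−0.016) = 0.016260.
Likelihood ratio for E = 0.57/0.28 = 2.0357.
Posterior odds = prior odds × LR = 0.033101.

Posterior odds ≈ 0.033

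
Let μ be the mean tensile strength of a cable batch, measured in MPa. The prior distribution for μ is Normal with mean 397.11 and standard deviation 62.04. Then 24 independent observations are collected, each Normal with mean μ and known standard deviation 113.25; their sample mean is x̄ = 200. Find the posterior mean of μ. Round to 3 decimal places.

Posterior mean ≈ 224.031

With known σ, the Normal prior is conjugate. Weight on the data is w = (n/σ²)/(n/σ² + 1/τ₀²) = 0.00187126/(0.00187126+0.00025981) = 0.87808.
Posterior mean = w·x̄ + (1−w)·μ₀ = 0.87808·200 + 0.12192·397.11 = 224.031.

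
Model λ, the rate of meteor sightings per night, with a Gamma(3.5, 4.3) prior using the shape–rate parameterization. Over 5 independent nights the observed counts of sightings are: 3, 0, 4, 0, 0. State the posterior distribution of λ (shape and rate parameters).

The Poisson likelihood adds the total count to the shape and the number of exposure periods to the rate. Here ∑xᵢ = 7 and n = 5, so shape 3.5→10.5 and rate 4.3→9.3.

Posterior: Gamma(shape=10.5, rate=9.3)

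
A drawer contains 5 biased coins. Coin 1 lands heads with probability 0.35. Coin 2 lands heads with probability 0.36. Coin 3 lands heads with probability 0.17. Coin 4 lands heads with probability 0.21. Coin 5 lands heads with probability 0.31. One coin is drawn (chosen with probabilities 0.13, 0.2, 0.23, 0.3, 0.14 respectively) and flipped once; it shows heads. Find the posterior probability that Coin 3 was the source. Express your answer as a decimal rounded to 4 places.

Tabulate prior·likelihood by source: [1] prior 0.13, lik 0.35, product 0.04550; [2] prior 0.2, lik 0.36, product 0.07200; [3] prior 0.23, lik 0.17, product 0.03910; [4] prior 0.3, lik 0.21, product 0.06300; [5] prior 0.14, lik 0.31, product 0.04340.
Normalizing constant = 0.26300; the posterior for Coin 3 is its product over the sum, 0.03910/0.26300 = 0.1487.

Posterior probability ≈ 0.1487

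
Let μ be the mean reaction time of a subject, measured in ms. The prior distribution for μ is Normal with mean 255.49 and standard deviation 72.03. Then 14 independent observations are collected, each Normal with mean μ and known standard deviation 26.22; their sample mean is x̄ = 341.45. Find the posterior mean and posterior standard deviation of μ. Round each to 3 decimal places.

Prior precision 1/τ₀² = 1/72.03² = 0.00019274; data precision n/σ² = 14/26.22² = 0.0203640.
Posterior precision = 0.00019274 + 0.0203640 = 0.0205567, giving posterior SD = 1/√0.0205567 = 6.975.
Posterior mean = (0.00019274·255.49 + 0.0203640·341.45) / 0.0205567 = 340.644.

Posterior mean ≈ 340.644; posterior SD ≈ 6.975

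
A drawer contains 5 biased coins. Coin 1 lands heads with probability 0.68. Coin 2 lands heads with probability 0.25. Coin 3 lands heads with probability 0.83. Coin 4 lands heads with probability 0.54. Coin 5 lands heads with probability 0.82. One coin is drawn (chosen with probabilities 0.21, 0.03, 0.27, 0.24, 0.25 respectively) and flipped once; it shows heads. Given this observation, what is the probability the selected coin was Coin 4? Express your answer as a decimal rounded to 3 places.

Posterior probability ≈ 0.183

Tabulate prior·likelihood by source: [1] prior 0.21, lik 0.68, product 0.1428; [2] prior 0.03, lik 0.25, product 0.007500; [3] prior 0.27, lik 0.83, product 0.2241; [4] prior 0.24, lik 0.54, product 0.1296; [5] prior 0.25, lik 0.82, product 0.2050.
Normalizing constant = 0.70900; the posterior for Coin 4 is its product over the sum, 0.1296/0.70900 = 0.183.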